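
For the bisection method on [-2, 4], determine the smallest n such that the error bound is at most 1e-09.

We need (b-a)/2^n ≤ 1e-09
(4 - (-2))/2^n ≤ 1e-09
6/2^n ≤ 1e-09
2^n ≥ 6000000000
n ≥ log₂(6000000000) = 32.48
n ≥ 33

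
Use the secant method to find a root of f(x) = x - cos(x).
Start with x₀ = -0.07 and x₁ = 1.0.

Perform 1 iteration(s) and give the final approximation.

f(x) = x - cos(x)
x₀ = -0.07, x₁ = 1.0

Secant formula: x_{n+1} = x_n - f(x_n)(x_n - x_{n-1})/(f(x_n) - f(x_{n-1}))

Iteration 1:
  f(-0.070000) = -1.067551
  f(1.000000) = 0.459698
  x_2 = 1.000000 - 0.459698×(1.000000 - (-0.070000))/(0.459698 - (-1.067551))
       = 0.677933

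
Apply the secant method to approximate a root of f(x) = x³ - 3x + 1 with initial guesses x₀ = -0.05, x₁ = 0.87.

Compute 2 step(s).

f(x) = x³ - 3x + 1
x₀ = -0.05, x₁ = 0.87

Secant formula: x_{n+1} = x_n - f(x_n)(x_n - x_{n-1})/(f(x_n) - f(x_{n-1}))

Iteration 1:
  f(-0.050000) = 1.149875
  f(0.870000) = -0.951497
  x_2 = 0.870000 - (-0.951497)×(0.870000 - (-0.050000))/(-0.951497 - 1.149875)
       = 0.453426
Iteration 2:
  f(0.870000) = -0.951497
  f(0.453426) = -0.267055
  x_3 = 0.453426 - (-0.267055)×(0.453426 - 0.870000)/(-0.267055 - (-0.951497))
       = 0.290887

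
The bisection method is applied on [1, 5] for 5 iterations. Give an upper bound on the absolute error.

Bisection error bound: |error| ≤ (b-a)/2^n
|error| ≤ (5 - 1)/2^5 = 4/2^5
|error| ≤ 0.1250000000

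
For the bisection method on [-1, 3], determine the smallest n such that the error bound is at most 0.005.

We need (b-a)/2^n ≤ 0.005
(3 - (-1))/2^n ≤ 0.005
4/2^n ≤ 0.005
2^n ≥ 800
n ≥ log₂(800) = 9.64
n ≥ 10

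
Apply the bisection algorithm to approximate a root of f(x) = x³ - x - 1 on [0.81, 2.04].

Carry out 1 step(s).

f(x) = x³ - x - 1
Initial interval: [0.81, 2.04]

Iteration 1:
  c_1 = (0.810000 + 2.040000)/2 = 1.425000
  f(c_1) = f(1.425000) = 0.468641
  f(a) × f(c) < 0, new interval: [0.810000, 1.425000]

After 1 iteration(s), the approximation is c_1 = 1.425000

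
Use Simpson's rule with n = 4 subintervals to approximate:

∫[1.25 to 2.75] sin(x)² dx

f(x) = sin(x)²
a = 1.25, b = 2.75, n = 4
h = (b - a)/n = 0.375000

Simpson's rule: (h/3)[f(x₀) + 4f(x₁) + 2f(x₂) + ... + f(xₙ)]

x_0 = 1.2500, f(x_0) = 0.900572, coefficient = 1
x_1 = 1.6250, f(x_1) = 0.997065, coefficient = 4
x_2 = 2.0000, f(x_2) = 0.826822, coefficient = 2
x_3 = 2.3750, f(x_3) = 0.481199, coefficient = 4
x_4 = 2.7500, f(x_4) = 0.145665, coefficient = 1

I ≈ (0.375000/3) × 8.612936 = 1.076617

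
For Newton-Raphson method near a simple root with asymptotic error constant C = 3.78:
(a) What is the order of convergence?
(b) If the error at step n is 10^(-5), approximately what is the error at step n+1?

(a) Newton-Raphson has quadratic (order 2) convergence near simple roots.
    This means |e_{n+1}| ≈ C|e_n|².

(b) With |e_n| = 10^(-5) and C = 3.78:
    |e_{n+1}| ≈ 3.78 × (10^(-5))² = 3.78 × 10^(-10)

(a) 2 (quadratic); (b) |e_{n+1}| ≈ 3.780e-10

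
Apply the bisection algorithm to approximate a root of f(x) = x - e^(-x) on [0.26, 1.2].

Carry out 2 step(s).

f(x) = x - e^(-x)
Initial interval: [0.26, 1.2]

Iteration 1:
  c_1 = (0.260000 + 1.200000)/2 = 0.730000
  f(c_1) = f(0.730000) = 0.248091
  f(a) × f(c) < 0, new interval: [0.260000, 0.730000]
Iteration 2:
  c_2 = (0.260000 + 0.730000)/2 = 0.495000
  f(c_2) = f(0.495000) = -0.114571
  f(a) × f(c) ≥ 0, new interval: [0.495000, 0.730000]

After 2 iteration(s), the approximation is c_2 = 0.495000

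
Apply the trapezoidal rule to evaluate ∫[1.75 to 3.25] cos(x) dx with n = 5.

f(x) = cos(x)
a = 1.75, b = 3.25, n = 5
h = (b - a)/n = 0.300000

Trapezoidal rule: (h/2)[f(x₀) + 2f(x₁) + 2f(x₂) + ... + f(xₙ)]

x_0 = 1.7500, f(x_0) = -0.178246, coefficient = 1
x_1 = 2.0500, f(x_1) = -0.461073, coefficient = 2
x_2 = 2.3500, f(x_2) = -0.702713, coefficient = 2
x_3 = 2.6500, f(x_3) = -0.881582, coefficient = 2
x_4 = 2.9500, f(x_4) = -0.981702, coefficient = 2
x_5 = 3.2500, f(x_5) = -0.994130, coefficient = 1

I ≈ (0.300000/2) × -7.226516 = -1.083977
Exact value: -1.092181
Error: 0.008204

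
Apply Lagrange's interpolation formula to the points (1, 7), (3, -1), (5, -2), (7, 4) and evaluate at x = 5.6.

Lagrange interpolation formula:
P(x) = Σ yᵢ × Lᵢ(x)
where Lᵢ(x) = Π_{j≠i} (x - xⱼ)/(xᵢ - xⱼ)

L_0(5.6) = (5.6 - 3)/(1 - 3) × (5.6 - 5)/(1 - 5) × (5.6 - 7)/(1 - 7) = 0.045500
L_1(5.6) = (5.6 - 1)/(3 - 1) × (5.6 - 5)/(3 - 5) × (5.6 - 7)/(3 - 7) = -0.241500
L_2(5.6) = (5.6 - 1)/(5 - 1) × (5.6 - 3)/(5 - 3) × (5.6 - 7)/(5 - 7) = 1.046500
L_3(5.6) = (5.6 - 1)/(7 - 1) × (5.6 - 3)/(7 - 3) × (5.6 - 5)/(7 - 5) = 0.149500

P(5.6) = 7×L_0(5.6) + (-1)×L_1(5.6) + (-2)×L_2(5.6) + 4×L_3(5.6)
P(5.6) = -0.935000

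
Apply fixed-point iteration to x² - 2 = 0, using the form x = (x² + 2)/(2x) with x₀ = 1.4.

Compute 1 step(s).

Equation: x² - 2 = 0
Fixed-point form: x = (x² + 2)/(2x)
x₀ = 1.4

x_1 = g(1.400000) = 1.414286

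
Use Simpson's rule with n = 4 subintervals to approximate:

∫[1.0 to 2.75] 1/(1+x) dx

f(x) = 1/(1+x)
a = 1.0, b = 2.75, n = 4
h = (b - a)/n = 0.437500

Simpson's rule: (h/3)[f(x₀) + 4f(x₁) + 2f(x₂) + ... + f(xₙ)]

x_0 = 1.0000, f(x_0) = 0.500000, coefficient = 1
x_1 = 1.4375, f(x_1) = 0.410256, coefficient = 4
x_2 = 1.8750, f(x_2) = 0.347826, coefficient = 2
x_3 = 2.3125, f(x_3) = 0.301887, coefficient = 4
x_4 = 2.7500, f(x_4) = 0.266667, coefficient = 1

I ≈ (0.437500/3) × 4.310892 = 0.628672
Exact value: 0.628609
Error: 0.000063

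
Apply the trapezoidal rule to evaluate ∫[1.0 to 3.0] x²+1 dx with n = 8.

f(x) = x²+1
a = 1.0, b = 3.0, n = 8
h = (b - a)/n = 0.250000

Trapezoidal rule: (h/2)[f(x₀) + 2f(x₁) + 2f(x₂) + ... + f(xₙ)]

x_0 = 1.0000, f(x_0) = 2.000000, coefficient = 1
x_1 = 1.2500, f(x_1) = 2.562500, coefficient = 2
x_2 = 1.5000, f(x_2) = 3.250000, coefficient = 2
x_3 = 1.7500, f(x_3) = 4.062500, coefficient = 2
x_4 = 2.0000, f(x_4) = 5.000000, coefficient = 2
x_5 = 2.2500, f(x_5) = 6.062500, coefficient = 2
x_6 = 2.5000, f(x_6) = 7.250000, coefficient = 2
x_7 = 2.7500, f(x_7) = 8.562500, coefficient = 2
x_8 = 3.0000, f(x_8) = 10.000000, coefficient = 1

I ≈ (0.250000/2) × 85.500000 = 10.687500
Exact value: 10.666667
Error: 0.020833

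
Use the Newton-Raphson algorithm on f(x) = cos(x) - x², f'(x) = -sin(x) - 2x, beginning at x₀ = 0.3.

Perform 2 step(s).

f(x) = cos(x) - x²
f'(x) = -sin(x) - 2x
x₀ = 0.3

Newton-Raphson formula: x_{n+1} = x_n - f(x_n)/f'(x_n)

Iteration 1:
  f(0.300000) = 0.865336
  f'(0.300000) = -0.895520
  x_1 = 0.300000 - 0.865336/(-0.895520) = 1.266295
Iteration 2:
  f(1.266295) = -1.303685
  f'(1.266295) = -3.486586
  x_2 = 1.266295 - (-1.303685)/(-3.486586) = 0.892380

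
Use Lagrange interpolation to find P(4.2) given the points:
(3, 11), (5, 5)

Lagrange interpolation formula:
P(x) = Σ yᵢ × Lᵢ(x)
where Lᵢ(x) = Π_{j≠i} (x - xⱼ)/(xᵢ - xⱼ)

L_0(4.2) = (4.2 - 5)/(3 - 5) = 0.400000
L_1(4.2) = (4.2 - 3)/(5 - 3) = 0.600000

P(4.2) = 11×L_0(4.2) + 5×L_1(4.2)
P(4.2) = 7.400000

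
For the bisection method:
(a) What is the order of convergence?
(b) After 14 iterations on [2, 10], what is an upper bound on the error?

(a) Bisection has linear (order 1) convergence; the error is halved each step.

(b) Error bound = (b-a)/2^n = (10 - 2)/2^{14}
    = 8/2^{14}

(a) 1 (linear); (b) error ≤ 4.88e-04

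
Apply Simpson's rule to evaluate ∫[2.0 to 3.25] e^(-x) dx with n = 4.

f(x) = e^(-x)
a = 2.0, b = 3.25, n = 4
h = (b - a)/n = 0.312500

Simpson's rule: (h/3)[f(x₀) + 4f(x₁) + 2f(x₂) + ... + f(xₙ)]

x_0 = 2.0000, f(x_0) = 0.135335, coefficient = 1
x_1 = 2.3125, f(x_1) = 0.099013, coefficient = 4
x_2 = 2.6250, f(x_2) = 0.072440, coefficient = 2
x_3 = 2.9375, f(x_3) = 0.052998, coefficient = 4
x_4 = 3.2500, f(x_4) = 0.038774, coefficient = 1

I ≈ (0.312500/3) × 0.927035 = 0.096566
Exact value: 0.096561
Error: 0.000005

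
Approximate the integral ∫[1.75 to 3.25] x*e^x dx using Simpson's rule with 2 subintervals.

f(x) = x*e^x
a = 1.75, b = 3.25, n = 2
h = (b - a)/n = 0.750000

Simpson's rule: (h/3)[f(x₀) + 4f(x₁) + 2f(x₂) + ... + f(xₙ)]

x_0 = 1.7500, f(x_0) = 10.070555, coefficient = 1
x_1 = 2.5000, f(x_1) = 30.456235, coefficient = 4
x_2 = 3.2500, f(x_2) = 83.818605, coefficient = 1

I ≈ (0.750000/3) × 215.714099 = 53.928525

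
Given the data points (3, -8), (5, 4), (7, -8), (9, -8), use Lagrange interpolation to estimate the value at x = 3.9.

Lagrange interpolation formula:
P(x) = Σ yᵢ × Lᵢ(x)
where Lᵢ(x) = Π_{j≠i} (x - xⱼ)/(xᵢ - xⱼ)

L_0(3.9) = (3.9 - 5)/(3 - 5) × (3.9 - 7)/(3 - 7) × (3.9 - 9)/(3 - 9) = 0.362313
L_1(3.9) = (3.9 - 3)/(5 - 3) × (3.9 - 7)/(5 - 7) × (3.9 - 9)/(5 - 9) = 0.889312
L_2(3.9) = (3.9 - 3)/(7 - 3) × (3.9 - 5)/(7 - 5) × (3.9 - 9)/(7 - 9) = -0.315562
L_3(3.9) = (3.9 - 3)/(9 - 3) × (3.9 - 5)/(9 - 5) × (3.9 - 7)/(9 - 7) = 0.063938

P(3.9) = (-8)×L_0(3.9) + 4×L_1(3.9) + (-8)×L_2(3.9) + (-8)×L_3(3.9)
P(3.9) = 2.671750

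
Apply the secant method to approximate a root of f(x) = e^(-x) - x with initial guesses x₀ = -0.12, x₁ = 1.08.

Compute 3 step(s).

f(x) = e^(-x) - x
x₀ = -0.12, x₁ = 1.08

Secant formula: x_{n+1} = x_n - f(x_n)(x_n - x_{n-1})/(f(x_n) - f(x_{n-1}))

Iteration 1:
  f(-0.120000) = 1.247497
  f(1.080000) = -0.740404
  x_2 = 1.080000 - (-0.740404)×(1.080000 - (-0.120000))/(-0.740404 - 1.247497)
       = 0.633054
Iteration 2:
  f(1.080000) = -0.740404
  f(0.633054) = -0.102086
  x_3 = 0.633054 - (-0.102086)×(0.633054 - 1.080000)/(-0.102086 - (-0.740404))
       = 0.561574
Iteration 3:
  f(0.633054) = -0.102086
  f(0.561574) = 0.008737
  x_4 = 0.561574 - 0.008737×(0.561574 - 0.633054)/(0.008737 - (-0.102086))
       = 0.567209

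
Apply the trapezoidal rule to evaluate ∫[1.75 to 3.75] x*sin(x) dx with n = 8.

f(x) = x*sin(x)
a = 1.75, b = 3.75, n = 8
h = (b - a)/n = 0.250000

Trapezoidal rule: (h/2)[f(x₀) + 2f(x₁) + 2f(x₂) + ... + f(xₙ)]

x_0 = 1.7500, f(x_0) = 1.721975, coefficient = 1
x_1 = 2.0000, f(x_1) = 1.818595, coefficient = 2
x_2 = 2.2500, f(x_2) = 1.750665, coefficient = 2
x_3 = 2.5000, f(x_3) = 1.496180, coefficient = 2
x_4 = 2.7500, f(x_4) = 1.049568, coefficient = 2
x_5 = 3.0000, f(x_5) = 0.423360, coefficient = 2
x_6 = 3.2500, f(x_6) = -0.351634, coefficient = 2
x_7 = 3.5000, f(x_7) = -1.227741, coefficient = 2
x_8 = 3.7500, f(x_8) = -2.143355, coefficient = 1

I ≈ (0.250000/2) × 9.496605 = 1.187076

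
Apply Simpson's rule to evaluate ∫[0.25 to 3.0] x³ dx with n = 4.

f(x) = x³
a = 0.25, b = 3.0, n = 4
h = (b - a)/n = 0.687500

Simpson's rule: (h/3)[f(x₀) + 4f(x₁) + 2f(x₂) + ... + f(xₙ)]

x_0 = 0.2500, f(x_0) = 0.015625, coefficient = 1
x_1 = 0.9375, f(x_1) = 0.823975, coefficient = 4
x_2 = 1.6250, f(x_2) = 4.291016, coefficient = 2
x_3 = 2.3125, f(x_3) = 12.366455, coefficient = 4
x_4 = 3.0000, f(x_4) = 27.000000, coefficient = 1

I ≈ (0.687500/3) × 88.359375 = 20.249023
Exact value: 20.249023
Error: 0.000000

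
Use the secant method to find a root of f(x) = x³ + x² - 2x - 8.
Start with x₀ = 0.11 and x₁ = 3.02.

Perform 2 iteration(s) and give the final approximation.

f(x) = x³ + x² - 2x - 8
x₀ = 0.11, x₁ = 3.02

Secant formula: x_{n+1} = x_n - f(x_n)(x_n - x_{n-1})/(f(x_n) - f(x_{n-1}))

Iteration 1:
  f(0.110000) = -8.206569
  f(3.020000) = 22.624008
  x_2 = 3.020000 - 22.624008×(3.020000 - 0.110000)/(22.624008 - (-8.206569))
       = 0.884592
Iteration 2:
  f(3.020000) = 22.624008
  f(0.884592) = -8.294485
  x_3 = 0.884592 - (-8.294485)×(0.884592 - 3.020000)/(-8.294485 - 22.624008)
       = 1.457457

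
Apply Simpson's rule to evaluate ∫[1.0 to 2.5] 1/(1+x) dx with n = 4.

f(x) = 1/(1+x)
a = 1.0, b = 2.5, n = 4
h = (b - a)/n = 0.375000

Simpson's rule: (h/3)[f(x₀) + 4f(x₁) + 2f(x₂) + ... + f(xₙ)]

x_0 = 1.0000, f(x_0) = 0.500000, coefficient = 1
x_1 = 1.3750, f(x_1) = 0.421053, coefficient = 4
x_2 = 1.7500, f(x_2) = 0.363636, coefficient = 2
x_3 = 2.1250, f(x_3) = 0.320000, coefficient = 4
x_4 = 2.5000, f(x_4) = 0.285714, coefficient = 1

I ≈ (0.375000/3) × 4.477198 = 0.559650
Exact value: 0.559616
Error: 0.000034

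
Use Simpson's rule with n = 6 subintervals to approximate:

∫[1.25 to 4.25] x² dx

f(x) = x²
a = 1.25, b = 4.25, n = 6
h = (b - a)/n = 0.500000

Simpson's rule: (h/3)[f(x₀) + 4f(x₁) + 2f(x₂) + ... + f(xₙ)]

x_0 = 1.2500, f(x_0) = 1.562500, coefficient = 1
x_1 = 1.7500, f(x_1) = 3.062500, coefficient = 4
x_2 = 2.2500, f(x_2) = 5.062500, coefficient = 2
x_3 = 2.7500, f(x_3) = 7.562500, coefficient = 4
x_4 = 3.2500, f(x_4) = 10.562500, coefficient = 2
x_5 = 3.7500, f(x_5) = 14.062500, coefficient = 4
x_6 = 4.2500, f(x_6) = 18.062500, coefficient = 1

I ≈ (0.500000/3) × 149.625000 = 24.937500
Exact value: 24.937500
Error: 0.000000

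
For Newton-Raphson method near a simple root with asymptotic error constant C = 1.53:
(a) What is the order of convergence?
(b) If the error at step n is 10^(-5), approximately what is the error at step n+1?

(a) Newton-Raphson has quadratic (order 2) convergence near simple roots.
    This means |e_{n+1}| ≈ C|e_n|².

(b) With |e_n| = 10^(-5) and C = 1.53:
    |e_{n+1}| ≈ 1.53 × (10^(-5))² = 1.53 × 10^(-10)

(a) 2 (quadratic); (b) |e_{n+1}| ≈ 1.530e-10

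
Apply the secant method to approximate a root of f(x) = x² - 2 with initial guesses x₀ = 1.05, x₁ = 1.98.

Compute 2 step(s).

f(x) = x² - 2
x₀ = 1.05, x₁ = 1.98

Secant formula: x_{n+1} = x_n - f(x_n)(x_n - x_{n-1})/(f(x_n) - f(x_{n-1}))

Iteration 1:
  f(1.050000) = -0.897500
  f(1.980000) = 1.920400
  x_2 = 1.980000 - 1.920400×(1.980000 - 1.050000)/(1.920400 - (-0.897500))
       = 1.346205
Iteration 2:
  f(1.980000) = 1.920400
  f(1.346205) = -0.187733
  x_3 = 1.346205 - (-0.187733)×(1.346205 - 1.980000)/(-0.187733 - 1.920400)
       = 1.402645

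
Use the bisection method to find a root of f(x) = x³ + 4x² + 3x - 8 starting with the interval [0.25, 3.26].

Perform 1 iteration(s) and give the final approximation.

f(x) = x³ + 4x² + 3x - 8
Initial interval: [0.25, 3.26]

Iteration 1:
  c_1 = (0.250000 + 3.260000)/2 = 1.755000
  f(c_1) = f(1.755000) = 14.990544
  f(a) × f(c) < 0, new interval: [0.250000, 1.755000]

After 1 iteration(s), the approximation is c_1 = 1.755000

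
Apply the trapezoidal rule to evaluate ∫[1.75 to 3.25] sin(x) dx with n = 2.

f(x) = sin(x)
a = 1.75, b = 3.25, n = 2
h = (b - a)/n = 0.750000

Trapezoidal rule: (h/2)[f(x₀) + 2f(x₁) + 2f(x₂) + ... + f(xₙ)]

x_0 = 1.7500, f(x_0) = 0.983986, coefficient = 1
x_1 = 2.5000, f(x_1) = 0.598472, coefficient = 2
x_2 = 3.2500, f(x_2) = -0.108195, coefficient = 1

I ≈ (0.750000/2) × 2.072735 = 0.777276
Exact value: 0.815884
Error: 0.038608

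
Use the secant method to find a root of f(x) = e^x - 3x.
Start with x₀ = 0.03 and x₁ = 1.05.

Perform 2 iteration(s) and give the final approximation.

f(x) = e^x - 3x
x₀ = 0.03, x₁ = 1.05

Secant formula: x_{n+1} = x_n - f(x_n)(x_n - x_{n-1})/(f(x_n) - f(x_{n-1}))

Iteration 1:
  f(0.030000) = 0.940455
  f(1.050000) = -0.292349
  x_2 = 1.050000 - (-0.292349)×(1.050000 - 0.030000)/(-0.292349 - 0.940455)
       = 0.808116
Iteration 2:
  f(1.050000) = -0.292349
  f(0.808116) = -0.180671
  x_3 = 0.808116 - (-0.180671)×(0.808116 - 1.050000)/(-0.180671 - (-0.292349))
       = 0.416799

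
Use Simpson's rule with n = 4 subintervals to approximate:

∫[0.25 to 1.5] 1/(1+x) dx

f(x) = 1/(1+x)
a = 0.25, b = 1.5, n = 4
h = (b - a)/n = 0.312500

Simpson's rule: (h/3)[f(x₀) + 4f(x₁) + 2f(x₂) + ... + f(xₙ)]

x_0 = 0.2500, f(x_0) = 0.800000, coefficient = 1
x_1 = 0.5625, f(x_1) = 0.640000, coefficient = 4
x_2 = 0.8750, f(x_2) = 0.533333, coefficient = 2
x_3 = 1.1875, f(x_3) = 0.457143, coefficient = 4
x_4 = 1.5000, f(x_4) = 0.400000, coefficient = 1

I ≈ (0.312500/3) × 6.655238 = 0.693254
Exact value: 0.693147
Error: 0.000107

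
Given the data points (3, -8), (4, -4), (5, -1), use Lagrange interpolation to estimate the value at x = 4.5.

Lagrange interpolation formula:
P(x) = Σ yᵢ × Lᵢ(x)
where Lᵢ(x) = Π_{j≠i} (x - xⱼ)/(xᵢ - xⱼ)

L_0(4.5) = (4.5 - 4)/(3 - 4) × (4.5 - 5)/(3 - 5) = -0.125000
L_1(4.5) = (4.5 - 3)/(4 - 3) × (4.5 - 5)/(4 - 5) = 0.750000
L_2(4.5) = (4.5 - 3)/(5 - 3) × (4.5 - 4)/(5 - 4) = 0.375000

P(4.5) = (-8)×L_0(4.5) + (-4)×L_1(4.5) + (-1)×L_2(4.5)
P(4.5) = -2.375000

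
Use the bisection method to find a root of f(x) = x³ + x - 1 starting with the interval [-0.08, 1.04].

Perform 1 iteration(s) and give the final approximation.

f(x) = x³ + x - 1
Initial interval: [-0.08, 1.04]

Iteration 1:
  c_1 = (-0.080000 + 1.040000)/2 = 0.480000
  f(c_1) = f(0.480000) = -0.409408
  f(a) × f(c) ≥ 0, new interval: [0.480000, 1.040000]

After 1 iteration(s), the approximation is c_1 = 0.480000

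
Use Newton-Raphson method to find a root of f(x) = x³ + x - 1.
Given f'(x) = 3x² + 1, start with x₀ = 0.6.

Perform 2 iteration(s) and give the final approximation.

f(x) = x³ + x - 1
f'(x) = 3x² + 1
x₀ = 0.6

Newton-Raphson formula: x_{n+1} = x_n - f(x_n)/f'(x_n)

Iteration 1:
  f(0.600000) = -0.184000
  f'(0.600000) = 2.080000
  x_1 = 0.600000 - (-0.184000)/2.080000 = 0.688462
Iteration 2:
  f(0.688462) = 0.014778
  f'(0.688462) = 2.421938
  x_2 = 0.688462 - 0.014778/2.421938 = 0.682360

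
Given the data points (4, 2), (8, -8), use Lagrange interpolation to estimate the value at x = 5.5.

Lagrange interpolation formula:
P(x) = Σ yᵢ × Lᵢ(x)
where Lᵢ(x) = Π_{j≠i} (x - xⱼ)/(xᵢ - xⱼ)

L_0(5.5) = (5.5 - 8)/(4 - 8) = 0.625000
L_1(5.5) = (5.5 - 4)/(8 - 4) = 0.375000

P(5.5) = 2×L_0(5.5) + (-8)×L_1(5.5)
P(5.5) = -1.750000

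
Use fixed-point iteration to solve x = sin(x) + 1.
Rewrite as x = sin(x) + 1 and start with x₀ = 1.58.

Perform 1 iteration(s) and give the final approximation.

Equation: x = sin(x) + 1
Fixed-point form: x = sin(x) + 1
x₀ = 1.58

x_1 = g(1.580000) = 1.999958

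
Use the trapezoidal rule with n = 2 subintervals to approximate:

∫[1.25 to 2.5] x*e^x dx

f(x) = x*e^x
a = 1.25, b = 2.5, n = 2
h = (b - a)/n = 0.625000

Trapezoidal rule: (h/2)[f(x₀) + 2f(x₁) + 2f(x₂) + ... + f(xₙ)]

x_0 = 1.2500, f(x_0) = 4.362929, coefficient = 1
x_1 = 1.8750, f(x_1) = 12.226536, coefficient = 2
x_2 = 2.5000, f(x_2) = 30.456235, coefficient = 1

I ≈ (0.625000/2) × 59.272235 = 18.522574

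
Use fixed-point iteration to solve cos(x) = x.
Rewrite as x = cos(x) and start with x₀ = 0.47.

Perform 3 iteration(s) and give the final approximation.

Equation: cos(x) = x
Fixed-point form: x = cos(x)
x₀ = 0.47

x_1 = g(0.470000) = 0.891568
x_2 = g(0.891568) = 0.628193
x_3 = g(0.628193) = 0.809091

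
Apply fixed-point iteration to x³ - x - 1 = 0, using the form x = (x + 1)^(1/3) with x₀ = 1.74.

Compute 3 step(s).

Equation: x³ - x - 1 = 0
Fixed-point form: x = (x + 1)^(1/3)
x₀ = 1.74

x_1 = g(1.740000) = 1.399319
x_2 = g(1.399319) = 1.338739
x_3 = g(1.338739) = 1.327376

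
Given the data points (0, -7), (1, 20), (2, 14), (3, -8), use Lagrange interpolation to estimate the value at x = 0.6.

Lagrange interpolation formula:
P(x) = Σ yᵢ × Lᵢ(x)
where Lᵢ(x) = Π_{j≠i} (x - xⱼ)/(xᵢ - xⱼ)

L_0(0.6) = (0.6 - 1)/(0 - 1) × (0.6 - 2)/(0 - 2) × (0.6 - 3)/(0 - 3) = 0.224000
L_1(0.6) = (0.6 - 0)/(1 - 0) × (0.6 - 2)/(1 - 2) × (0.6 - 3)/(1 - 3) = 1.008000
L_2(0.6) = (0.6 - 0)/(2 - 0) × (0.6 - 1)/(2 - 1) × (0.6 - 3)/(2 - 3) = -0.288000
L_3(0.6) = (0.6 - 0)/(3 - 0) × (0.6 - 1)/(3 - 1) × (0.6 - 2)/(3 - 2) = 0.056000

P(0.6) = (-7)×L_0(0.6) + 20×L_1(0.6) + 14×L_2(0.6) + (-8)×L_3(0.6)
P(0.6) = 14.112000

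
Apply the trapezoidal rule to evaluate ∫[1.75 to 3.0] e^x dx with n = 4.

f(x) = e^x
a = 1.75, b = 3.0, n = 4
h = (b - a)/n = 0.312500

Trapezoidal rule: (h/2)[f(x₀) + 2f(x₁) + 2f(x₂) + ... + f(xₙ)]

x_0 = 1.7500, f(x_0) = 5.754603, coefficient = 1
x_1 = 2.0625, f(x_1) = 7.865609, coefficient = 2
x_2 = 2.3750, f(x_2) = 10.751013, coefficient = 2
x_3 = 2.6875, f(x_3) = 14.694893, coefficient = 2
x_4 = 3.0000, f(x_4) = 20.085537, coefficient = 1

I ≈ (0.312500/2) × 92.463170 = 14.447370
Exact value: 14.330934
Error: 0.116436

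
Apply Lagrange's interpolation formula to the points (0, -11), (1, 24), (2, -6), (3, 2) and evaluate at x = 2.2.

Lagrange interpolation formula:
P(x) = Σ yᵢ × Lᵢ(x)
where Lᵢ(x) = Π_{j≠i} (x - xⱼ)/(xᵢ - xⱼ)

L_0(2.2) = (2.2 - 1)/(0 - 1) × (2.2 - 2)/(0 - 2) × (2.2 - 3)/(0 - 3) = 0.032000
L_1(2.2) = (2.2 - 0)/(1 - 0) × (2.2 - 2)/(1 - 2) × (2.2 - 3)/(1 - 3) = -0.176000
L_2(2.2) = (2.2 - 0)/(2 - 0) × (2.2 - 1)/(2 - 1) × (2.2 - 3)/(2 - 3) = 1.056000
L_3(2.2) = (2.2 - 0)/(3 - 0) × (2.2 - 1)/(3 - 1) × (2.2 - 2)/(3 - 2) = 0.088000

P(2.2) = (-11)×L_0(2.2) + 24×L_1(2.2) + (-6)×L_2(2.2) + 2×L_3(2.2)
P(2.2) = -10.736000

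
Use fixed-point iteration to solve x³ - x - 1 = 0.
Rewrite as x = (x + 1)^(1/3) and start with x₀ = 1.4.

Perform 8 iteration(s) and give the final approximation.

Equation: x³ - x - 1 = 0
Fixed-point form: x = (x + 1)^(1/3)
x₀ = 1.4

x_1 = g(1.400000) = 1.338866
x_2 = g(1.338866) = 1.327400
x_3 = g(1.327400) = 1.325227
x_4 = g(1.325227) = 1.324815
x_5 = g(1.324815) = 1.324736
x_6 = g(1.324736) = 1.324721
x_7 = g(1.324721) = 1.324719
x_8 = g(1.324719) = 1.324718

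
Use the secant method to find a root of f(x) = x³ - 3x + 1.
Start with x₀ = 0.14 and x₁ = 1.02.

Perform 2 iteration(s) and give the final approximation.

f(x) = x³ - 3x + 1
x₀ = 0.14, x₁ = 1.02

Secant formula: x_{n+1} = x_n - f(x_n)(x_n - x_{n-1})/(f(x_n) - f(x_{n-1}))

Iteration 1:
  f(0.140000) = 0.582744
  f(1.020000) = -0.998792
  x_2 = 1.020000 - (-0.998792)×(1.020000 - 0.140000)/(-0.998792 - 0.582744)
       = 0.464251
Iteration 2:
  f(1.020000) = -0.998792
  f(0.464251) = -0.292694
  x_3 = 0.464251 - (-0.292694)×(0.464251 - 1.020000)/(-0.292694 - (-0.998792))
       = 0.233881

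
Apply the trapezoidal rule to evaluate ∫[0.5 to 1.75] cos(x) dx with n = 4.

f(x) = cos(x)
a = 0.5, b = 1.75, n = 4
h = (b - a)/n = 0.312500

Trapezoidal rule: (h/2)[f(x₀) + 2f(x₁) + 2f(x₂) + ... + f(xₙ)]

x_0 = 0.5000, f(x_0) = 0.877583, coefficient = 1
x_1 = 0.8125, f(x_1) = 0.687686, coefficient = 2
x_2 = 1.1250, f(x_2) = 0.431177, coefficient = 2
x_3 = 1.4375, f(x_3) = 0.132902, coefficient = 2
x_4 = 1.7500, f(x_4) = -0.178246, coefficient = 1

I ≈ (0.312500/2) × 3.202865 = 0.500448
Exact value: 0.504560
Error: 0.004113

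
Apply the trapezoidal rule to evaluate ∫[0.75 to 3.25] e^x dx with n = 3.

f(x) = e^x
a = 0.75, b = 3.25, n = 3
h = (b - a)/n = 0.833333

Trapezoidal rule: (h/2)[f(x₀) + 2f(x₁) + 2f(x₂) + ... + f(xₙ)]

x_0 = 0.7500, f(x_0) = 2.117000, coefficient = 1
x_1 = 1.5833, f(x_1) = 4.871166, coefficient = 2
x_2 = 2.4167, f(x_2) = 11.208436, coefficient = 2
x_3 = 3.2500, f(x_3) = 25.790340, coefficient = 1

I ≈ (0.833333/2) × 60.066543 = 25.027726
Exact value: 23.673340
Error: 1.354386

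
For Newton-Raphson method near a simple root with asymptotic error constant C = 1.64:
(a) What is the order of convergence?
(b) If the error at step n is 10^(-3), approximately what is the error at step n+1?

(a) Newton-Raphson has quadratic (order 2) convergence near simple roots.
    This means |e_{n+1}| ≈ C|e_n|².

(b) With |e_n| = 10^(-3) and C = 1.64:
    |e_{n+1}| ≈ 1.64 × (10^(-3))² = 1.64 × 10^(-6)

(a) 2 (quadratic); (b) |e_{n+1}| ≈ 1.640e-06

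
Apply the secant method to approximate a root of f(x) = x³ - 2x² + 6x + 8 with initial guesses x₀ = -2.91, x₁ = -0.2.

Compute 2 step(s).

f(x) = x³ - 2x² + 6x + 8
x₀ = -2.91, x₁ = -0.2

Secant formula: x_{n+1} = x_n - f(x_n)(x_n - x_{n-1})/(f(x_n) - f(x_{n-1}))

Iteration 1:
  f(-2.910000) = -51.038371
  f(-0.200000) = 6.712000
  x_2 = -0.200000 - 6.712000×(-0.200000 - (-2.910000))/(6.712000 - (-51.038371))
       = -0.514968
Iteration 2:
  f(-0.200000) = 6.712000
  f(-0.514968) = 4.243242
  x_3 = -0.514968 - 4.243242×(-0.514968 - (-0.200000))/(4.243242 - 6.712000)
       = -1.056328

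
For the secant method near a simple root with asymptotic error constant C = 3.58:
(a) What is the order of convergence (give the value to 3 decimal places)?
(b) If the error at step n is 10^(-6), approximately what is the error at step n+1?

(a) Secant method has superlinear convergence with order φ = (1+√5)/2 ≈ 1.618.
    This means |e_{n+1}| ≈ C|e_n|^1.618.

(b) With |e_n| = 10^(-6) and C = 3.58:
    |e_{n+1}| ≈ 3.58 × (10^(-6))^1.618 = 3.58 × 10^(-9.71)

(a) ≈ 1.618 (golden ratio); (b) |e_{n+1}| ≈ 7.009e-10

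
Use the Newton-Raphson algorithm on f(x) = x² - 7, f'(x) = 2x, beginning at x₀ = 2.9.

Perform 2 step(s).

f(x) = x² - 7
f'(x) = 2x
x₀ = 2.9

Newton-Raphson formula: x_{n+1} = x_n - f(x_n)/f'(x_n)

Iteration 1:
  f(2.900000) = 1.410000
  f'(2.900000) = 5.800000
  x_1 = 2.900000 - 1.410000/5.800000 = 2.656897
Iteration 2:
  f(2.656897) = 0.059099
  f'(2.656897) = 5.313793
  x_2 = 2.656897 - 0.059099/5.313793 = 2.645775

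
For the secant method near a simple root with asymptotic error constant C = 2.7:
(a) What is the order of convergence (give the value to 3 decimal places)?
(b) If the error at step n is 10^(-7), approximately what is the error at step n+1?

(a) Secant method has superlinear convergence with order φ = (1+√5)/2 ≈ 1.618.
    This means |e_{n+1}| ≈ C|e_n|^1.618.

(b) With |e_n| = 10^(-7) and C = 2.7:
    |e_{n+1}| ≈ 2.7 × (10^(-7))^1.618 = 2.7 × 10^(-11.33)

(a) ≈ 1.618 (golden ratio); (b) |e_{n+1}| ≈ 1.274e-11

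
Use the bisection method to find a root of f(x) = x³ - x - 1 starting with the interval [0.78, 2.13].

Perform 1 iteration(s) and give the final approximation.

f(x) = x³ - x - 1
Initial interval: [0.78, 2.13]

Iteration 1:
  c_1 = (0.780000 + 2.130000)/2 = 1.455000
  f(c_1) = f(1.455000) = 0.625271
  f(a) × f(c) < 0, new interval: [0.780000, 1.455000]

After 1 iteration(s), the approximation is c_1 = 1.455000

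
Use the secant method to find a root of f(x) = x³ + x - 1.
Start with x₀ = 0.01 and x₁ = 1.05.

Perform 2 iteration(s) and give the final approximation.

f(x) = x³ + x - 1
x₀ = 0.01, x₁ = 1.05

Secant formula: x_{n+1} = x_n - f(x_n)(x_n - x_{n-1})/(f(x_n) - f(x_{n-1}))

Iteration 1:
  f(0.010000) = -0.989999
  f(1.050000) = 1.207625
  x_2 = 1.050000 - 1.207625×(1.050000 - 0.010000)/(1.207625 - (-0.989999))
       = 0.478506
Iteration 2:
  f(1.050000) = 1.207625
  f(0.478506) = -0.411932
  x_3 = 0.478506 - (-0.411932)×(0.478506 - 1.050000)/(-0.411932 - 1.207625)
       = 0.623864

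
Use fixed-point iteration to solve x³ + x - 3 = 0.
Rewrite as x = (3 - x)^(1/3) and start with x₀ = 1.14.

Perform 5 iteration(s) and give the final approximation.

Equation: x³ + x - 3 = 0
Fixed-point form: x = (3 - x)^(1/3)
x₀ = 1.14

x_1 = g(1.140000) = 1.229809
x_2 = g(1.229809) = 1.209688
x_3 = g(1.209688) = 1.214254
x_4 = g(1.214254) = 1.213221
x_5 = g(1.213221) = 1.213455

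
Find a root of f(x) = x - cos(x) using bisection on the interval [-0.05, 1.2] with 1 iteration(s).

f(x) = x - cos(x)
Initial interval: [-0.05, 1.2]

Iteration 1:
  c_1 = (-0.050000 + 1.200000)/2 = 0.575000
  f(c_1) = f(0.575000) = -0.264192
  f(a) × f(c) ≥ 0, new interval: [0.575000, 1.200000]

After 1 iteration(s), the approximation is c_1 = 0.575000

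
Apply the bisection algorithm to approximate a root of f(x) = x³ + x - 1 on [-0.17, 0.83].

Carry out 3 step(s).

f(x) = x³ + x - 1
Initial interval: [-0.17, 0.83]

Iteration 1:
  c_1 = (-0.170000 + 0.830000)/2 = 0.330000
  f(c_1) = f(0.330000) = -0.634063
  f(a) × f(c) ≥ 0, new interval: [0.330000, 0.830000]
Iteration 2:
  c_2 = (0.330000 + 0.830000)/2 = 0.580000
  f(c_2) = f(0.580000) = -0.224888
  f(a) × f(c) ≥ 0, new interval: [0.580000, 0.830000]
Iteration 3:
  c_3 = (0.580000 + 0.830000)/2 = 0.705000
  f(c_3) = f(0.705000) = 0.055403
  f(a) × f(c) < 0, new interval: [0.580000, 0.705000]

After 3 iteration(s), the approximation is c_3 = 0.705000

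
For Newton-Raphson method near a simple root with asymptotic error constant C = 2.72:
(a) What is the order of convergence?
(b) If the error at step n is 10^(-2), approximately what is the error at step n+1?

(a) Newton-Raphson has quadratic (order 2) convergence near simple roots.
    This means |e_{n+1}| ≈ C|e_n|².

(b) With |e_n| = 10^(-2) and C = 2.72:
    |e_{n+1}| ≈ 2.72 × (10^(-2))² = 2.72 × 10^(-4)

(a) 2 (quadratic); (b) |e_{n+1}| ≈ 2.720e-04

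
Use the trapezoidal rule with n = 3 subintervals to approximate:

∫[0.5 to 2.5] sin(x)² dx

f(x) = sin(x)²
a = 0.5, b = 2.5, n = 3
h = (b - a)/n = 0.666667

Trapezoidal rule: (h/2)[f(x₀) + 2f(x₁) + 2f(x₂) + ... + f(xₙ)]

x_0 = 0.5000, f(x_0) = 0.229849, coefficient = 1
x_1 = 1.1667, f(x_1) = 0.845379, coefficient = 2
x_2 = 1.8333, f(x_2) = 0.932643, coefficient = 2
x_3 = 2.5000, f(x_3) = 0.358169, coefficient = 1

I ≈ (0.666667/2) × 4.144063 = 1.381354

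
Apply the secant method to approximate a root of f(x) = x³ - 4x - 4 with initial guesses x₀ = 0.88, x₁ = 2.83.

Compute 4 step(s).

f(x) = x³ - 4x - 4
x₀ = 0.88, x₁ = 2.83

Secant formula: x_{n+1} = x_n - f(x_n)(x_n - x_{n-1})/(f(x_n) - f(x_{n-1}))

Iteration 1:
  f(0.880000) = -6.838528
  f(2.830000) = 7.345187
  x_2 = 2.830000 - 7.345187×(2.830000 - 0.880000)/(7.345187 - (-6.838528))
       = 1.820172
Iteration 2:
  f(2.830000) = 7.345187
  f(1.820172) = -5.250412
  x_3 = 1.820172 - (-5.250412)×(1.820172 - 2.830000)/(-5.250412 - 7.345187)
       = 2.241114
Iteration 3:
  f(1.820172) = -5.250412
  f(2.241114) = -1.708259
  x_4 = 2.241114 - (-1.708259)×(2.241114 - 1.820172)/(-1.708259 - (-5.250412))
       = 2.444119
Iteration 4:
  f(2.241114) = -1.708259
  f(2.444119) = 0.824007
  x_5 = 2.444119 - 0.824007×(2.444119 - 2.241114)/(0.824007 - (-1.708259))
       = 2.378061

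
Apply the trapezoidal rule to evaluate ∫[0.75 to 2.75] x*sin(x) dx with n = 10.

f(x) = x*sin(x)
a = 0.75, b = 2.75, n = 10
h = (b - a)/n = 0.200000

Trapezoidal rule: (h/2)[f(x₀) + 2f(x₁) + 2f(x₂) + ... + f(xₙ)]

x_0 = 0.7500, f(x_0) = 0.511229, coefficient = 1
x_1 = 0.9500, f(x_1) = 0.772745, coefficient = 2
x_2 = 1.1500, f(x_2) = 1.049679, coefficient = 2
x_3 = 1.3500, f(x_3) = 1.317227, coefficient = 2
x_4 = 1.5500, f(x_4) = 1.549665, coefficient = 2
x_5 = 1.7500, f(x_5) = 1.721975, coefficient = 2
x_6 = 1.9500, f(x_6) = 1.811471, coefficient = 2
x_7 = 2.1500, f(x_7) = 1.799332, coefficient = 2
x_8 = 2.3500, f(x_8) = 1.671962, coefficient = 2
x_9 = 2.5500, f(x_9) = 1.422093, coefficient = 2
x_10 = 2.7500, f(x_10) = 1.049568, coefficient = 1

I ≈ (0.200000/2) × 27.793096 = 2.779310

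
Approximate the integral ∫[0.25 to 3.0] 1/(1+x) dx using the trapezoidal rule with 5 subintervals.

f(x) = 1/(1+x)
a = 0.25, b = 3.0, n = 5
h = (b - a)/n = 0.550000

Trapezoidal rule: (h/2)[f(x₀) + 2f(x₁) + 2f(x₂) + ... + f(xₙ)]

x_0 = 0.2500, f(x_0) = 0.800000, coefficient = 1
x_1 = 0.8000, f(x_1) = 0.555556, coefficient = 2
x_2 = 1.3500, f(x_2) = 0.425532, coefficient = 2
x_3 = 1.9000, f(x_3) = 0.344828, coefficient = 2
x_4 = 2.4500, f(x_4) = 0.289855, coefficient = 2
x_5 = 3.0000, f(x_5) = 0.250000, coefficient = 1

I ≈ (0.550000/2) × 4.281540 = 1.177424
Exact value: 1.163151
Error: 0.014273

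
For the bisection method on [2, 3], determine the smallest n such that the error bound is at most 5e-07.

We need (b-a)/2^n ≤ 5e-07
(3 - 2)/2^n ≤ 5e-07
1/2^n ≤ 5e-07
2^n ≥ 2000000
n ≥ log₂(2000000) = 20.93
n ≥ 21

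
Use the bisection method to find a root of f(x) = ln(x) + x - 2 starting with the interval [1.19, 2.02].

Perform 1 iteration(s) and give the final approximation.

f(x) = ln(x) + x - 2
Initial interval: [1.19, 2.02]

Iteration 1:
  c_1 = (1.190000 + 2.020000)/2 = 1.605000
  f(c_1) = f(1.605000) = 0.078124
  f(a) × f(c) < 0, new interval: [1.190000, 1.605000]

After 1 iteration(s), the approximation is c_1 = 1.605000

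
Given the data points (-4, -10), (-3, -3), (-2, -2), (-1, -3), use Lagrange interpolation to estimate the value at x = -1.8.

Lagrange interpolation formula:
P(x) = Σ yᵢ × Lᵢ(x)
where Lᵢ(x) = Π_{j≠i} (x - xⱼ)/(xᵢ - xⱼ)

L_0(-1.8) = (-1.8 - (-3))/(-4 - (-3)) × (-1.8 - (-2))/(-4 - (-2)) × (-1.8 - (-1))/(-4 - (-1)) = 0.032000
L_1(-1.8) = (-1.8 - (-4))/(-3 - (-4)) × (-1.8 - (-2))/(-3 - (-2)) × (-1.8 - (-1))/(-3 - (-1)) = -0.176000
L_2(-1.8) = (-1.8 - (-4))/(-2 - (-4)) × (-1.8 - (-3))/(-2 - (-3)) × (-1.8 - (-1))/(-2 - (-1)) = 1.056000
L_3(-1.8) = (-1.8 - (-4))/(-1 - (-4)) × (-1.8 - (-3))/(-1 - (-3)) × (-1.8 - (-2))/(-1 - (-2)) = 0.088000

P(-1.8) = (-10)×L_0(-1.8) + (-3)×L_1(-1.8) + (-2)×L_2(-1.8) + (-3)×L_3(-1.8)
P(-1.8) = -2.168000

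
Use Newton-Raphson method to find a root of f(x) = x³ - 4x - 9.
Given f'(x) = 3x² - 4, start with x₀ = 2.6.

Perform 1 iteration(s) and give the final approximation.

f(x) = x³ - 4x - 9
f'(x) = 3x² - 4
x₀ = 2.6

Newton-Raphson formula: x_{n+1} = x_n - f(x_n)/f'(x_n)

Iteration 1:
  f(2.600000) = -1.824000
  f'(2.600000) = 16.280000
  x_1 = 2.600000 - (-1.824000)/16.280000 = 2.712039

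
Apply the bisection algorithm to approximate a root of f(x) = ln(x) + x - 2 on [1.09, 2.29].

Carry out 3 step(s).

f(x) = ln(x) + x - 2
Initial interval: [1.09, 2.29]

Iteration 1:
  c_1 = (1.090000 + 2.290000)/2 = 1.690000
  f(c_1) = f(1.690000) = 0.214729
  f(a) × f(c) < 0, new interval: [1.090000, 1.690000]
Iteration 2:
  c_2 = (1.090000 + 1.690000)/2 = 1.390000
  f(c_2) = f(1.390000) = -0.280696
  f(a) × f(c) ≥ 0, new interval: [1.390000, 1.690000]
Iteration 3:
  c_3 = (1.390000 + 1.690000)/2 = 1.540000
  f(c_3) = f(1.540000) = -0.028218
  f(a) × f(c) ≥ 0, new interval: [1.540000, 1.690000]

After 3 iteration(s), the approximation is c_3 = 1.540000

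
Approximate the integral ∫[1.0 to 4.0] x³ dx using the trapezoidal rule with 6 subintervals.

f(x) = x³
a = 1.0, b = 4.0, n = 6
h = (b - a)/n = 0.500000

Trapezoidal rule: (h/2)[f(x₀) + 2f(x₁) + 2f(x₂) + ... + f(xₙ)]

x_0 = 1.0000, f(x_0) = 1.000000, coefficient = 1
x_1 = 1.5000, f(x_1) = 3.375000, coefficient = 2
x_2 = 2.0000, f(x_2) = 8.000000, coefficient = 2
x_3 = 2.5000, f(x_3) = 15.625000, coefficient = 2
x_4 = 3.0000, f(x_4) = 27.000000, coefficient = 2
x_5 = 3.5000, f(x_5) = 42.875000, coefficient = 2
x_6 = 4.0000, f(x_6) = 64.000000, coefficient = 1

I ≈ (0.500000/2) × 258.750000 = 64.687500
Exact value: 63.750000
Error: 0.937500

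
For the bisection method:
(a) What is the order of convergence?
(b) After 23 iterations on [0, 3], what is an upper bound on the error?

(a) Bisection has linear (order 1) convergence; the error is halved each step.

(b) Error bound = (b-a)/2^n = (3 - 0)/2^{23}
    = 3/2^{23}

(a) 1 (linear); (b) error ≤ 3.58e-07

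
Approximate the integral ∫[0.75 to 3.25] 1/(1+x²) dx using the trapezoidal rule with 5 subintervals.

f(x) = 1/(1+x²)
a = 0.75, b = 3.25, n = 5
h = (b - a)/n = 0.500000

Trapezoidal rule: (h/2)[f(x₀) + 2f(x₁) + 2f(x₂) + ... + f(xₙ)]

x_0 = 0.7500, f(x_0) = 0.640000, coefficient = 1
x_1 = 1.2500, f(x_1) = 0.390244, coefficient = 2
x_2 = 1.7500, f(x_2) = 0.246154, coefficient = 2
x_3 = 2.2500, f(x_3) = 0.164948, coefficient = 2
x_4 = 2.7500, f(x_4) = 0.116788, coefficient = 2
x_5 = 3.2500, f(x_5) = 0.086486, coefficient = 1

I ≈ (0.500000/2) × 2.562756 = 0.640689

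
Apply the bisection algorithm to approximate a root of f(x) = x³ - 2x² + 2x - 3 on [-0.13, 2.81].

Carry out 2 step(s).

f(x) = x³ - 2x² + 2x - 3
Initial interval: [-0.13, 2.81]

Iteration 1:
  c_1 = (-0.130000 + 2.810000)/2 = 1.340000
  f(c_1) = f(1.340000) = -1.505096
  f(a) × f(c) ≥ 0, new interval: [1.340000, 2.810000]
Iteration 2:
  c_2 = (1.340000 + 2.810000)/2 = 2.075000
  f(c_2) = f(2.075000) = 1.472922
  f(a) × f(c) < 0, new interval: [1.340000, 2.075000]

After 2 iteration(s), the approximation is c_2 = 2.075000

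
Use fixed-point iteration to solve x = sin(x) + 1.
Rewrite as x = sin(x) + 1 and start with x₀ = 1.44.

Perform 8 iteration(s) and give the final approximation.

Equation: x = sin(x) + 1
Fixed-point form: x = sin(x) + 1
x₀ = 1.44

x_1 = g(1.440000) = 1.991458
x_2 = g(1.991458) = 1.912819
x_3 = g(1.912819) = 1.942078
x_4 = g(1.942078) = 1.931863
x_5 = g(1.931863) = 1.935521
x_6 = g(1.935521) = 1.934222
x_7 = g(1.934222) = 1.934684
x_8 = g(1.934684) = 1.934520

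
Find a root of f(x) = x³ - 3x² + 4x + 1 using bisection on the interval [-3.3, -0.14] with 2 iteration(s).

f(x) = x³ - 3x² + 4x + 1
Initial interval: [-3.3, -0.14]

Iteration 1:
  c_1 = (-3.300000 + (-0.140000))/2 = -1.720000
  f(c_1) = f(-1.720000) = -19.843648
  f(a) × f(c) ≥ 0, new interval: [-1.720000, -0.140000]
Iteration 2:
  c_2 = (-1.720000 + (-0.140000))/2 = -0.930000
  f(c_2) = f(-0.930000) = -6.119057
  f(a) × f(c) ≥ 0, new interval: [-0.930000, -0.140000]

After 2 iteration(s), the approximation is c_2 = -0.930000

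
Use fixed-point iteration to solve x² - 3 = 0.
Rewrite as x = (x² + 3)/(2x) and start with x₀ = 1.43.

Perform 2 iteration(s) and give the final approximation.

Equation: x² - 3 = 0
Fixed-point form: x = (x² + 3)/(2x)
x₀ = 1.43

x_1 = g(1.430000) = 1.763951
x_2 = g(1.763951) = 1.732339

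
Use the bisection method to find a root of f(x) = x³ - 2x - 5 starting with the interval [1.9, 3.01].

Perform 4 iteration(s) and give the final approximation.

f(x) = x³ - 2x - 5
Initial interval: [1.9, 3.01]

Iteration 1:
  c_1 = (1.900000 + 3.010000)/2 = 2.455000
  f(c_1) = f(2.455000) = 4.886346
  f(a) × f(c) < 0, new interval: [1.900000, 2.455000]
Iteration 2:
  c_2 = (1.900000 + 2.455000)/2 = 2.177500
  f(c_2) = f(2.177500) = 0.969630
  f(a) × f(c) < 0, new interval: [1.900000, 2.177500]
Iteration 3:
  c_3 = (1.900000 + 2.177500)/2 = 2.038750
  f(c_3) = f(2.038750) = -0.603432
  f(a) × f(c) ≥ 0, new interval: [2.038750, 2.177500]
Iteration 4:
  c_4 = (2.038750 + 2.177500)/2 = 2.108125
  f(c_4) = f(2.108125) = 0.152660
  f(a) × f(c) < 0, new interval: [2.038750, 2.108125]

After 4 iteration(s), the approximation is c_4 = 2.108125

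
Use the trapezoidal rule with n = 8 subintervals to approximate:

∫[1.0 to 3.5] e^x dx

f(x) = e^x
a = 1.0, b = 3.5, n = 8
h = (b - a)/n = 0.312500

Trapezoidal rule: (h/2)[f(x₀) + 2f(x₁) + 2f(x₂) + ... + f(xₙ)]

x_0 = 1.0000, f(x_0) = 2.718282, coefficient = 1
x_1 = 1.3125, f(x_1) = 3.715451, coefficient = 2
x_2 = 1.6250, f(x_2) = 5.078419, coefficient = 2
x_3 = 1.9375, f(x_3) = 6.941376, coefficient = 2
x_4 = 2.2500, f(x_4) = 9.487736, coefficient = 2
x_5 = 2.5625, f(x_5) = 12.968197, coefficient = 2
x_6 = 2.8750, f(x_6) = 17.725424, coefficient = 2
x_7 = 3.1875, f(x_7) = 24.227782, coefficient = 2
x_8 = 3.5000, f(x_8) = 33.115452, coefficient = 1

I ≈ (0.312500/2) × 196.122504 = 30.644141
Exact value: 30.397170
Error: 0.246971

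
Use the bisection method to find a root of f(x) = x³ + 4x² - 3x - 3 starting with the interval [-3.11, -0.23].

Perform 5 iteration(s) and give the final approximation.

f(x) = x³ + 4x² - 3x - 3
Initial interval: [-3.11, -0.23]

Iteration 1:
  c_1 = (-3.110000 + (-0.230000))/2 = -1.670000
  f(c_1) = f(-1.670000) = 8.508137
  f(a) × f(c) ≥ 0, new interval: [-1.670000, -0.230000]
Iteration 2:
  c_2 = (-1.670000 + (-0.230000))/2 = -0.950000
  f(c_2) = f(-0.950000) = 2.602625
  f(a) × f(c) ≥ 0, new interval: [-0.950000, -0.230000]
Iteration 3:
  c_3 = (-0.950000 + (-0.230000))/2 = -0.590000
  f(c_3) = f(-0.590000) = -0.042979
  f(a) × f(c) < 0, new interval: [-0.950000, -0.590000]
Iteration 4:
  c_4 = (-0.950000 + (-0.590000))/2 = -0.770000
  f(c_4) = f(-0.770000) = 1.225067
  f(a) × f(c) ≥ 0, new interval: [-0.770000, -0.590000]
Iteration 5:
  c_5 = (-0.770000 + (-0.590000))/2 = -0.680000
  f(c_5) = f(-0.680000) = 0.575168
  f(a) × f(c) ≥ 0, new interval: [-0.680000, -0.590000]

After 5 iteration(s), the approximation is c_5 = -0.680000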